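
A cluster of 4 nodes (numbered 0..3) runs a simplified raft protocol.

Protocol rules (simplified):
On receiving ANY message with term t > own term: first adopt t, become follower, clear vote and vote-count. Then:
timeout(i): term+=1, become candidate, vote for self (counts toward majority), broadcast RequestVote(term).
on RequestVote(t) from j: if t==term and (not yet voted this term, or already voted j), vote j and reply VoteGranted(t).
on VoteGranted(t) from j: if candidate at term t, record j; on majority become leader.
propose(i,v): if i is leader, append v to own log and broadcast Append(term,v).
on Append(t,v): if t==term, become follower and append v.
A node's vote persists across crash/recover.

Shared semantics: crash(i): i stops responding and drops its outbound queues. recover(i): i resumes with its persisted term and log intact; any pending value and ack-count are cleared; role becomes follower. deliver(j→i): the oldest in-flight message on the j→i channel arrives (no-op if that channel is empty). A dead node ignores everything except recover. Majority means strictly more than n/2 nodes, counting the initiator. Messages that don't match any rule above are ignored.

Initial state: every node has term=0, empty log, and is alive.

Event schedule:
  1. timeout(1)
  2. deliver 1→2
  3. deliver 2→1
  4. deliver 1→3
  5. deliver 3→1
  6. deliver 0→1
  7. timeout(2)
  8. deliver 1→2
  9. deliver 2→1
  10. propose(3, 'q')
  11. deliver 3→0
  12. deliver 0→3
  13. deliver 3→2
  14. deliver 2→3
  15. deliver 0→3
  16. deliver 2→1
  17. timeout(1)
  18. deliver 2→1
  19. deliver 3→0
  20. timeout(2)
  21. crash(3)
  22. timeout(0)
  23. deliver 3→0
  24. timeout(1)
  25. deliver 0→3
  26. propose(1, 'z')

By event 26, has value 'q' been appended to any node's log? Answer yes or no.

1. timeout(1):  <1:cand t1 ->
2. deliver 1→2:  <2:foll t1 ->
3. deliver 2→1:  nop
4. deliver 1→3:  <3:foll t1 ->
5. deliver 3→1:  <1:lead t1 ->
6. deliver 0→1:  nop
7. timeout(2):  <2:cand t2 ->
8. deliver 1→2:  nop
9. deliver 2→1:  <1:foll t2 ->
10. propose(3,'q'):  nop
11. deliver 3→0:  nop
12. deliver 0→3:  nop
13. deliver 3→2:  nop
14. deliver 2→3:  <3:foll t2 ->
15. deliver 0→3:  nop
16. deliver 2→1:  nop
17. timeout(1):  <1:cand t3 ->
18. deliver 2→1:  nop
19. deliver 3→0:  nop
20. timeout(2):  <2:cand t3 ->
21. crash(3):  <3:✗foll t2 ->
22. timeout(0):  <0:cand t1 ->
23. deliver 3→0:  nop
24. timeout(1):  <1:cand t4 ->
25. deliver 0→3:  nop
26. propose(1,'z'):  nop

no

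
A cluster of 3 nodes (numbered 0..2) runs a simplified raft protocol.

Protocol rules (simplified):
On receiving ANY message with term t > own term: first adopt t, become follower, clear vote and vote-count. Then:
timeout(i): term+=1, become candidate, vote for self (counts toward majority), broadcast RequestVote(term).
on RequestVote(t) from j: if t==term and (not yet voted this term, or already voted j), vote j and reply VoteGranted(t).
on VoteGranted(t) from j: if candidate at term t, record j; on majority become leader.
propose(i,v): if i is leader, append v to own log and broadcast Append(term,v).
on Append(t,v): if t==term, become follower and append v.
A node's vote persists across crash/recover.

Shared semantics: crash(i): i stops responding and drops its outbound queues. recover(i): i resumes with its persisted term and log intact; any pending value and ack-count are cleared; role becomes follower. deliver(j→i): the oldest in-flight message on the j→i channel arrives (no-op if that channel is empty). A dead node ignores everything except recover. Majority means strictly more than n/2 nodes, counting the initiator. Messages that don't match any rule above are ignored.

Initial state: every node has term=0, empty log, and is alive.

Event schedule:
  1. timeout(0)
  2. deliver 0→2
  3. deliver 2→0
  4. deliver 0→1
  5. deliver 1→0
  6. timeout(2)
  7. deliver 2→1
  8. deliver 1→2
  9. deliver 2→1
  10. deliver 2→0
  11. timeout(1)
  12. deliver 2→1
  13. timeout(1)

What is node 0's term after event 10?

2

1. timeout(0):  <0:cand t1 ->
2. deliver 0→2:  <2:foll t1 ->
3. deliver 2→0:  <0:lead t1 ->
4. deliver 0→1:  <1:foll t1 ->
5. deliver 1→0:  nop
6. timeout(2):  <2:cand t2 ->
7. deliver 2→1:  <1:foll t2 ->
8. deliver 1→2:  <2:lead t2 ->
9. deliver 2→1:  nop
10. deliver 2→0:  <0:foll t2 ->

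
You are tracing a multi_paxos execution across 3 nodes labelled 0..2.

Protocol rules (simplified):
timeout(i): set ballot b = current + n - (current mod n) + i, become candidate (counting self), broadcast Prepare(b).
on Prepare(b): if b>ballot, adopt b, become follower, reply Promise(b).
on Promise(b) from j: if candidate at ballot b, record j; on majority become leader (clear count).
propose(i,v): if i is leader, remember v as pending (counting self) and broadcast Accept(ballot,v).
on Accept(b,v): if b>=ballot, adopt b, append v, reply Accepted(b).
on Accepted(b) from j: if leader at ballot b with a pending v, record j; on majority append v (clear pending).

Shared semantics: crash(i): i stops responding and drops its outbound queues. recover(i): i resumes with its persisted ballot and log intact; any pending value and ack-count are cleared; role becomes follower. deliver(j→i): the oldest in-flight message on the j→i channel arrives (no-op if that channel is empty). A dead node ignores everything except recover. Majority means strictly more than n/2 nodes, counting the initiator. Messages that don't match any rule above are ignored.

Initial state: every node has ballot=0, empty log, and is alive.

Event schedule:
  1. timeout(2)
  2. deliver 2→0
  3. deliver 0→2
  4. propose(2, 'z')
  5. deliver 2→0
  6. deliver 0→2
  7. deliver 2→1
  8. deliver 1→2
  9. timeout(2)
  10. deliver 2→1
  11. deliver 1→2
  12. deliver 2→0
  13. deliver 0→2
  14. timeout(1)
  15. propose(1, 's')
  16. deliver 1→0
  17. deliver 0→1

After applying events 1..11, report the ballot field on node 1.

step 1 timeout(2): 2={cand,b=5,log=-}
step 2 deliver 2→0: 0={foll,b=5,log=-}
step 3 deliver 0→2: 2={lead,b=5,log=-}
step 4 propose(2,'z'): —
step 5 deliver 2→0: 0={foll,b=5,log=z}
step 6 deliver 0→2: 2={lead,b=5,log=z}
step 7 deliver 2→1: 1={foll,b=5,log=-}
step 8 deliver 1→2: —
step 9 timeout(2): 2={cand,b=8,log=z}
step 10 deliver 2→1: 1={foll,b=5,log=z}
step 11 deliver 1→2: —

5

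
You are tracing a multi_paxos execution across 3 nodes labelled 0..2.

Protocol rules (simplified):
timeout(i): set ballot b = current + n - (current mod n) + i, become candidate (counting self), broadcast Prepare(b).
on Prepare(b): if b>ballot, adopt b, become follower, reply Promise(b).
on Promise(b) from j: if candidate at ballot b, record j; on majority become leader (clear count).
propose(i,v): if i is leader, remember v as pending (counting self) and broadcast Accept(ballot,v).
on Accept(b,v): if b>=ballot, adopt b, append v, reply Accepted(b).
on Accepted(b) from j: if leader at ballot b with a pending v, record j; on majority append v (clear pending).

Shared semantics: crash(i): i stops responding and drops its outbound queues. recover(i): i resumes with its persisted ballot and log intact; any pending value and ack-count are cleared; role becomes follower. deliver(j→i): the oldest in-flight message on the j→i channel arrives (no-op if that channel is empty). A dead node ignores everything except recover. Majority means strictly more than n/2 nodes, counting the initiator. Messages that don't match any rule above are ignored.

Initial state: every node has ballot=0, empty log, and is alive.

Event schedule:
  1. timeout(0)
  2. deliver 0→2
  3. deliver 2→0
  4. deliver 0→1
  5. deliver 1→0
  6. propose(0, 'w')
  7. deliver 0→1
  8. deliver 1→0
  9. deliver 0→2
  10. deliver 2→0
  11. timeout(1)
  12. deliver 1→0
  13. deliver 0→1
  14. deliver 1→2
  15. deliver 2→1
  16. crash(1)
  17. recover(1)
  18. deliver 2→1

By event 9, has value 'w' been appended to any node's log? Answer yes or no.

after 1 — timeout(0): n0:cand/b3/[-]
after 2 — deliver 0→2: n2:foll/b3/[-]
after 3 — deliver 2→0: n0:lead/b3/[-]
after 4 — deliver 0→1: n1:foll/b3/[-]
after 5 — deliver 1→0: ·
after 6 — propose(0,'w'): ·
after 7 — deliver 0→1: n1:foll/b3/[w]
after 8 — deliver 1→0: n0:lead/b3/[w]
after 9 — deliver 0→2: n2:foll/b3/[w]

yes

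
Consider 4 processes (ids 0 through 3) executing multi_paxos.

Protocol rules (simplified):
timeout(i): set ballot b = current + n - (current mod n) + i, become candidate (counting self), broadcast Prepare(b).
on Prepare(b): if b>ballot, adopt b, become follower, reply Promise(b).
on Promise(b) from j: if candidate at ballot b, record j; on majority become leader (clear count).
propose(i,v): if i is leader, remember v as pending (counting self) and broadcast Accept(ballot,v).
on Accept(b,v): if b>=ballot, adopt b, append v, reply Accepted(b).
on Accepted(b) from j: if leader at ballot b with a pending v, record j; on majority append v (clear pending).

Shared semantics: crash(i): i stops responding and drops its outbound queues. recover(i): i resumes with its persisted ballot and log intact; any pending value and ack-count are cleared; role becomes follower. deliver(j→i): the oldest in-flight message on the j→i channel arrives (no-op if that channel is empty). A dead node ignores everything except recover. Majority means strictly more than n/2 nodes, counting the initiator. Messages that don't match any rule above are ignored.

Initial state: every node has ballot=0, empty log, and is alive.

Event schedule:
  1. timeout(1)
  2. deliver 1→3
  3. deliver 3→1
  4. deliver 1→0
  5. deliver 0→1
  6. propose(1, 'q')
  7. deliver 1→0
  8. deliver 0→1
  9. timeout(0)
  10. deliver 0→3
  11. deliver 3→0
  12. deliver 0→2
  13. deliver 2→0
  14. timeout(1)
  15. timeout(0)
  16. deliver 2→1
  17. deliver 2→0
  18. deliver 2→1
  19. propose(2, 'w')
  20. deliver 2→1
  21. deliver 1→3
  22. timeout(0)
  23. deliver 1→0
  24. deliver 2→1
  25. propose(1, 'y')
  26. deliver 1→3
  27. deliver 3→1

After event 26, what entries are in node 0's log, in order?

e1 timeout(1): 1[cand,b=5,-]
e2 deliver 1→3: 3[foll,b=5,-]
e3 deliver 3→1: ·
e4 deliver 1→0: 0[foll,b=5,-]
e5 deliver 0→1: 1[lead,b=5,-]
e6 propose(1,'q'): ·
e7 deliver 1→0: 0[foll,b=5,q]
e8 deliver 0→1: ·
e9 timeout(0): 0[cand,b=8,q]
e10 deliver 0→3: 3[foll,b=8,-]
e11 deliver 3→0: ·
e12 deliver 0→2: 2[foll,b=8,-]
e13 deliver 2→0: 0[lead,b=8,q]
e14 timeout(1): 1[cand,b=9,-]
e15 timeout(0): 0[cand,b=12,q]
e16 deliver 2→1: ·
e17 deliver 2→0: ·
e18 deliver 2→1: ·
e19 propose(2,'w'): ·
e20 deliver 2→1: ·
e21 deliver 1→3: ·
e22 timeout(0): 0[cand,b=16,q]
e23 deliver 1→0: ·
e24 deliver 2→1: ·
e25 propose(1,'y'): ·
e26 deliver 1→3: 3[foll,b=9,-]

q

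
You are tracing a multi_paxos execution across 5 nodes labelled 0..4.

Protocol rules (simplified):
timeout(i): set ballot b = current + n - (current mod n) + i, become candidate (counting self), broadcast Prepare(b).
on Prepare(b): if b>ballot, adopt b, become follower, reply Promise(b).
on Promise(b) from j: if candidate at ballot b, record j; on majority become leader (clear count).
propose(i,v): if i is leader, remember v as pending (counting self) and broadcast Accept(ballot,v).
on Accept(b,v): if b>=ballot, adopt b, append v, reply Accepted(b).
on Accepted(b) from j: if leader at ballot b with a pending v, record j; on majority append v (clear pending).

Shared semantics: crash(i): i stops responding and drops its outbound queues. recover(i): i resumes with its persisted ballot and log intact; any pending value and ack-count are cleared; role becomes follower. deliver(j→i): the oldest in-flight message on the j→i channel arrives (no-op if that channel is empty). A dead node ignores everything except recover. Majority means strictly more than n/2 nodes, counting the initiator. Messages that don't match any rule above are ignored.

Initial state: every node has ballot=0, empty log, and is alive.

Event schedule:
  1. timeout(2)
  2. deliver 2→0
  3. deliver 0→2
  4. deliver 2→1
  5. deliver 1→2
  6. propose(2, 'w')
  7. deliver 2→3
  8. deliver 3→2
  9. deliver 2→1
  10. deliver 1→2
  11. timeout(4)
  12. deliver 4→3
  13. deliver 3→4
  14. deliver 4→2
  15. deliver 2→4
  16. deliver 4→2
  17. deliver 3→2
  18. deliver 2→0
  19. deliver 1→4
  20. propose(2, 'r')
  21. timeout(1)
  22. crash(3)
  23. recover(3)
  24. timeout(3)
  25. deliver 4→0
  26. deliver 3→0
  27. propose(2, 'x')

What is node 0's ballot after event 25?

9

[1] timeout(2) → N2(cand b7 [-])
[2] deliver 2→0 → N0(foll b7 [-])
[3] deliver 0→2 → ∅
[4] deliver 2→1 → N1(foll b7 [-])
[5] deliver 1→2 → N2(lead b7 [-])
[6] propose(2,'w') → ∅
[7] deliver 2→3 → N3(foll b7 [-])
[8] deliver 3→2 → ∅
[9] deliver 2→1 → N1(foll b7 [w])
[10] deliver 1→2 → ∅
[11] timeout(4) → N4(cand b9 [-])
[12] deliver 4→3 → N3(foll b9 [-])
[13] deliver 3→4 → ∅
[14] deliver 4→2 → N2(foll b9 [-])
[15] deliver 2→4 → ∅
[16] deliver 4→2 → ∅
[17] deliver 3→2 → ∅
[18] deliver 2→0 → N0(foll b7 [w])
[19] deliver 1→4 → ∅
[20] propose(2,'r') → ∅
[21] timeout(1) → N1(cand b11 [w])
[22] crash(3) → N3(✗foll b9 [-])
[23] recover(3) → N3(foll b9 [-])
[24] timeout(3) → N3(cand b13 [-])
[25] deliver 4→0 → N0(foll b9 [w])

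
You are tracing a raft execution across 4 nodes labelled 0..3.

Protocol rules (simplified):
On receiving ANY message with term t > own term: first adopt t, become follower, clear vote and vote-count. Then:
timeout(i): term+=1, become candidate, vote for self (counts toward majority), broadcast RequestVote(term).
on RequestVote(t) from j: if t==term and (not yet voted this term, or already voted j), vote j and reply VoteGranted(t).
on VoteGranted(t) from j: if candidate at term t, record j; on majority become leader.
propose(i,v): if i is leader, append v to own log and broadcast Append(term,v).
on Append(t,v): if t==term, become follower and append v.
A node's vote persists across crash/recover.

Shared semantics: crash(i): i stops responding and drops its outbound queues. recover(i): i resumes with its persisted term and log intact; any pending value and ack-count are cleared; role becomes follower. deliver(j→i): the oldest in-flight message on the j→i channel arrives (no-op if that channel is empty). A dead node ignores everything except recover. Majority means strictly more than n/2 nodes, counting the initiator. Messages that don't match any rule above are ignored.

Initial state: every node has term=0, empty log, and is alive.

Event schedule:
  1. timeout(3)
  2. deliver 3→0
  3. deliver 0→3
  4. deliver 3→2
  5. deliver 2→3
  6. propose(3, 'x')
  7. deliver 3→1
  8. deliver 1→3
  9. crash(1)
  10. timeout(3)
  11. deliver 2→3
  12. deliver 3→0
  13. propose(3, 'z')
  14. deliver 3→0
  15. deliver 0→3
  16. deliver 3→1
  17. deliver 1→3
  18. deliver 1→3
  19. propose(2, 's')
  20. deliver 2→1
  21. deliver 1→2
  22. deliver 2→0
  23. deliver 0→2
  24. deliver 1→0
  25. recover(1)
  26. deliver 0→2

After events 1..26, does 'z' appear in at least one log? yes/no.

no

step 1 timeout(3): 3={cand,t=1,log=-}
step 2 deliver 3→0: 0={foll,t=1,log=-}
step 3 deliver 0→3: —
step 4 deliver 3→2: 2={foll,t=1,log=-}
step 5 deliver 2→3: 3={lead,t=1,log=-}
step 6 propose(3,'x'): 3={lead,t=1,log=x}
step 7 deliver 3→1: 1={foll,t=1,log=-}
step 8 deliver 1→3: —
step 9 crash(1): 1={✗foll,t=1,log=-}
step 10 timeout(3): 3={cand,t=2,log=x}
step 11 deliver 2→3: —
step 12 deliver 3→0: 0={foll,t=1,log=x}
step 13 propose(3,'z'): —
step 14 deliver 3→0: 0={foll,t=2,log=x}
step 15 deliver 0→3: —
step 16 deliver 3→1: —
step 17 deliver 1→3: —
step 18 deliver 1→3: —
step 19 propose(2,'s'): —
step 20 deliver 2→1: —
step 21 deliver 1→2: —
step 22 deliver 2→0: —
step 23 deliver 0→2: —
step 24 deliver 1→0: —
step 25 recover(1): 1={foll,t=1,log=-}
step 26 deliver 0→2: —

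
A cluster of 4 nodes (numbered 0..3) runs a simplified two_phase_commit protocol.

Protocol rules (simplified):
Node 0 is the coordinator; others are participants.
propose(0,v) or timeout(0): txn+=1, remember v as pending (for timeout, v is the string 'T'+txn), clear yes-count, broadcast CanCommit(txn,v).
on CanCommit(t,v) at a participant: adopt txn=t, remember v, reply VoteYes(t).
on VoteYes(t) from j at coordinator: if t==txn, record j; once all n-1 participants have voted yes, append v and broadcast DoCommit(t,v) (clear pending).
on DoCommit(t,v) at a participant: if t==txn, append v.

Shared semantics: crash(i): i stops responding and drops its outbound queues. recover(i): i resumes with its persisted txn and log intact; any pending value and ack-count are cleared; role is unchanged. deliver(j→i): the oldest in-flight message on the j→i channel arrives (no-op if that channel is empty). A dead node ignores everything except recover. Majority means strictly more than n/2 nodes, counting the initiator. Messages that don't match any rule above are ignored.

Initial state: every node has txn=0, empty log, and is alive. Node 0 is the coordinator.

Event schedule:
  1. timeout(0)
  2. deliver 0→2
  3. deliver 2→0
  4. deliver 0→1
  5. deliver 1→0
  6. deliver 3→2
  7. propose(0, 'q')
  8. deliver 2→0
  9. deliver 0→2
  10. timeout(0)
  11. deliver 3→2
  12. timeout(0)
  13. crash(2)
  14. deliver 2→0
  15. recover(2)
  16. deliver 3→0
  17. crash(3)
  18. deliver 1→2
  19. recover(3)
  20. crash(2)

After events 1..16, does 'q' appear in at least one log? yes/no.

no

after 1 — timeout(0): n0:coor/t1/[-]
after 2 — deliver 0→2: n2:part/t1/[-]
after 3 — deliver 2→0: ·
after 4 — deliver 0→1: n1:part/t1/[-]
after 5 — deliver 1→0: ·
after 6 — deliver 3→2: ·
after 7 — propose(0,'q'): n0:coor/t2/[-]
after 8 — deliver 2→0: ·
after 9 — deliver 0→2: n2:part/t2/[-]
after 10 — timeout(0): n0:coor/t3/[-]
after 11 — deliver 3→2: ·
after 12 — timeout(0): n0:coor/t4/[-]
after 13 — crash(2): n2:✗part/t2/[-]
after 14 — deliver 2→0: ·
after 15 — recover(2): n2:part/t2/[-]
after 16 — deliver 3→0: ·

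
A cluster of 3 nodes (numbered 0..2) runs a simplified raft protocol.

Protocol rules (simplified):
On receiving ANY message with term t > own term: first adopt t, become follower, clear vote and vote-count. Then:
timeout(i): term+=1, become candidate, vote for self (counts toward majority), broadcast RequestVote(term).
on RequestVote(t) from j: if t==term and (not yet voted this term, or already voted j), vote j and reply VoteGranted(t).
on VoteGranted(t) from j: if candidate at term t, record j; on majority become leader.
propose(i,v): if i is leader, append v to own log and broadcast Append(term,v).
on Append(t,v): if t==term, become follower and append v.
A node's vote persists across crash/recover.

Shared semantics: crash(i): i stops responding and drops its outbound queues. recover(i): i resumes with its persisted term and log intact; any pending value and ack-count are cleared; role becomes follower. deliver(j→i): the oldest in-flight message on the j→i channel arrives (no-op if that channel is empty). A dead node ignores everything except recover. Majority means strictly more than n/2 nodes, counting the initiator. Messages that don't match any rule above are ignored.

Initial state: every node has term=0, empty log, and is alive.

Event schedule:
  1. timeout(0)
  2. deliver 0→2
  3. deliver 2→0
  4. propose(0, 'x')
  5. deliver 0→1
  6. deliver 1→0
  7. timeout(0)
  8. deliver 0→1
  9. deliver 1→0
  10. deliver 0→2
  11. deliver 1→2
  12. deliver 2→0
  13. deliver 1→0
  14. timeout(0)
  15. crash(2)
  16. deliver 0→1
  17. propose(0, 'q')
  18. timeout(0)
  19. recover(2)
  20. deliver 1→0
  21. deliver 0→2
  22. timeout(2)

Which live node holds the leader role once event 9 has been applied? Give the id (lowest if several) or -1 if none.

-1

e1 timeout(0): 0[cand,t=1,-]
e2 deliver 0→2: 2[foll,t=1,-]
e3 deliver 2→0: 0[lead,t=1,-]
e4 propose(0,'x'): 0[lead,t=1,x]
e5 deliver 0→1: 1[foll,t=1,-]
e6 deliver 1→0: ·
e7 timeout(0): 0[cand,t=2,x]
e8 deliver 0→1: 1[foll,t=1,x]
e9 deliver 1→0: ·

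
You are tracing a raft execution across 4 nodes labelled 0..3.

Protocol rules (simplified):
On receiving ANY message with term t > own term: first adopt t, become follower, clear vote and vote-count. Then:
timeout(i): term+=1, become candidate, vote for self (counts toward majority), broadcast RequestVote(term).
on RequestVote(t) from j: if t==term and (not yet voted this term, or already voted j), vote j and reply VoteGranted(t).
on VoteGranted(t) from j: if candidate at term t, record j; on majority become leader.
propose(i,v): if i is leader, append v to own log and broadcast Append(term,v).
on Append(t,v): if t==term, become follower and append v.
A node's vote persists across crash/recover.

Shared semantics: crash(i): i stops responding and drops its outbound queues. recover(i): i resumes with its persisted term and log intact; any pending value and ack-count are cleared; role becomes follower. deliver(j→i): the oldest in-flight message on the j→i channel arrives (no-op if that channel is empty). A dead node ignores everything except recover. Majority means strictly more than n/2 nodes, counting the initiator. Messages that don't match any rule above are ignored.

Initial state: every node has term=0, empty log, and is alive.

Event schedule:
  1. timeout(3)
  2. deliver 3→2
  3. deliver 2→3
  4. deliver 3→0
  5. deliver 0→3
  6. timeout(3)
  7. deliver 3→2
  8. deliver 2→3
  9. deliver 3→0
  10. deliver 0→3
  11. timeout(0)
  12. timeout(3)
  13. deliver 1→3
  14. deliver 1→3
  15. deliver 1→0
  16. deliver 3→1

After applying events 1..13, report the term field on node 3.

3

[1] timeout(3) → N3(cand t1 [-])
[2] deliver 3→2 → N2(foll t1 [-])
[3] deliver 2→3 → ∅
[4] deliver 3→0 → N0(foll t1 [-])
[5] deliver 0→3 → N3(lead t1 [-])
[6] timeout(3) → N3(cand t2 [-])
[7] deliver 3→2 → N2(foll t2 [-])
[8] deliver 2→3 → ∅
[9] deliver 3→0 → N0(foll t2 [-])
[10] deliver 0→3 → N3(lead t2 [-])
[11] timeout(0) → N0(cand t3 [-])
[12] timeout(3) → N3(cand t3 [-])
[13] deliver 1→3 → ∅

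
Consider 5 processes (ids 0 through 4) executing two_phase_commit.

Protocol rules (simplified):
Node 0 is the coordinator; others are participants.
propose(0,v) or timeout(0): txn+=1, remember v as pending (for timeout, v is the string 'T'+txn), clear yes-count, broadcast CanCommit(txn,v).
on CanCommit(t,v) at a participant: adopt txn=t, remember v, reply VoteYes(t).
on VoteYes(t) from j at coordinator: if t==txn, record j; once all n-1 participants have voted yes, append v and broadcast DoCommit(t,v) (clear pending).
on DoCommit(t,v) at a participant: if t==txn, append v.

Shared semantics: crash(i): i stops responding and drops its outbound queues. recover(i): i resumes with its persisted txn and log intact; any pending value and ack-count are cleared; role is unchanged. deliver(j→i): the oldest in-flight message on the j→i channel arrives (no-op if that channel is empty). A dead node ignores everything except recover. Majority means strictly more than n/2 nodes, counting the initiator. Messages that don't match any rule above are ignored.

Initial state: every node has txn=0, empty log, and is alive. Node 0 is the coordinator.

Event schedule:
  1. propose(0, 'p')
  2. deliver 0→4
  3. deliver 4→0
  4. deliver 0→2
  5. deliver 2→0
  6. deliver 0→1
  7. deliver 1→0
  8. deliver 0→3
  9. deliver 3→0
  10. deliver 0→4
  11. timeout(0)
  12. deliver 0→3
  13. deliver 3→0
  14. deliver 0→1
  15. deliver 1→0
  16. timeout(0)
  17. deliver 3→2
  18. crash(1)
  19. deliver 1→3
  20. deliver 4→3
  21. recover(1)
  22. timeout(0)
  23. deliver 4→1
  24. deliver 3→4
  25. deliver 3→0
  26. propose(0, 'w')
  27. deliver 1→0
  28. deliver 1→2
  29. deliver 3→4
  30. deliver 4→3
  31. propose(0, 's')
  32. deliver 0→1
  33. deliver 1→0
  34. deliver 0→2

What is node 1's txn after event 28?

step 1 propose(0,'p'): 0={coor,t=1,log=-}
step 2 deliver 0→4: 4={part,t=1,log=-}
step 3 deliver 4→0: —
step 4 deliver 0→2: 2={part,t=1,log=-}
step 5 deliver 2→0: —
step 6 deliver 0→1: 1={part,t=1,log=-}
step 7 deliver 1→0: —
step 8 deliver 0→3: 3={part,t=1,log=-}
step 9 deliver 3→0: 0={coor,t=1,log=p}
step 10 deliver 0→4: 4={part,t=1,log=p}
step 11 timeout(0): 0={coor,t=2,log=p}
step 12 deliver 0→3: 3={part,t=1,log=p}
step 13 deliver 3→0: —
step 14 deliver 0→1: 1={part,t=1,log=p}
step 15 deliver 1→0: —
step 16 timeout(0): 0={coor,t=3,log=p}
step 17 deliver 3→2: —
step 18 crash(1): 1={✗part,t=1,log=p}
step 19 deliver 1→3: —
step 20 deliver 4→3: —
step 21 recover(1): 1={part,t=1,log=p}
step 22 timeout(0): 0={coor,t=4,log=p}
step 23 deliver 4→1: —
step 24 deliver 3→4: —
step 25 deliver 3→0: —
step 26 propose(0,'w'): 0={coor,t=5,log=p}
step 27 deliver 1→0: —
step 28 deliver 1→2: —

1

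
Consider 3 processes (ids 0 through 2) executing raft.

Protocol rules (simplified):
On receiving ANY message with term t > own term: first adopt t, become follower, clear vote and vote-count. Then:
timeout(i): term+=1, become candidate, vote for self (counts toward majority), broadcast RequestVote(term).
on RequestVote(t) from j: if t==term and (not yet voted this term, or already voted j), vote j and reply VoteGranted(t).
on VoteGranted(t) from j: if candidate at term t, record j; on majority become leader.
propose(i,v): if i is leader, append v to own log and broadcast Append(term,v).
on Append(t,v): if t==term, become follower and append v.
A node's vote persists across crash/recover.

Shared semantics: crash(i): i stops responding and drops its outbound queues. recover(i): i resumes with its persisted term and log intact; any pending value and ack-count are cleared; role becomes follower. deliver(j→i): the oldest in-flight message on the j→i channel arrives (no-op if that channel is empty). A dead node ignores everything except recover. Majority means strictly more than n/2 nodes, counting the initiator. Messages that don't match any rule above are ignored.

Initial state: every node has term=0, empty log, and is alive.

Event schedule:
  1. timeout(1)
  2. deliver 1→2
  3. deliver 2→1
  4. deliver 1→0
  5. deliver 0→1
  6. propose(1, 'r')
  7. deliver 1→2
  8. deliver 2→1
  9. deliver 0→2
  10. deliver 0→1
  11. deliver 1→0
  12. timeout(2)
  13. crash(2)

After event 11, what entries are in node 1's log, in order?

r

1. timeout(1):  <1:cand t1 ->
2. deliver 1→2:  <2:foll t1 ->
3. deliver 2→1:  <1:lead t1 ->
4. deliver 1→0:  <0:foll t1 ->
5. deliver 0→1:  nop
6. propose(1,'r'):  <1:lead t1 r>
7. deliver 1→2:  <2:foll t1 r>
8. deliver 2→1:  nop
9. deliver 0→2:  nop
10. deliver 0→1:  nop
11. deliver 1→0:  <0:foll t1 r>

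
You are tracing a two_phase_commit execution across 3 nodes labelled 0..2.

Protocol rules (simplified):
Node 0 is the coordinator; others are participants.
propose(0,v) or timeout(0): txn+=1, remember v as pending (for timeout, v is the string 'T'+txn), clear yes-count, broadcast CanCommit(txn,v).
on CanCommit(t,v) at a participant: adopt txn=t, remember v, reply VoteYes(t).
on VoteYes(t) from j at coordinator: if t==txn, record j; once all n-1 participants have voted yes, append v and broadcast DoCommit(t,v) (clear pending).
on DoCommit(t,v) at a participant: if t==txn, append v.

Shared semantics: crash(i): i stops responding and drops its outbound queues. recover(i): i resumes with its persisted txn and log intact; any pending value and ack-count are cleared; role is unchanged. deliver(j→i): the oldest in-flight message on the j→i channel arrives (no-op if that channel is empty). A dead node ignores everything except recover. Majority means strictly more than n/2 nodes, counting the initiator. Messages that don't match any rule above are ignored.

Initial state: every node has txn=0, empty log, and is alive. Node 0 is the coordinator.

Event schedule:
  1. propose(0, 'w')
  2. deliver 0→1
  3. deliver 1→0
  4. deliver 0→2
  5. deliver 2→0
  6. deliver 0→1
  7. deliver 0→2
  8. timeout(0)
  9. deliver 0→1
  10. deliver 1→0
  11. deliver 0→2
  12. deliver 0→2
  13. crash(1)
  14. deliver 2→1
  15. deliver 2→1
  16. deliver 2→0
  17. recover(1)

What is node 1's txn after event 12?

2

[1] propose(0,'w') → N0(coor t1 [-])
[2] deliver 0→1 → N1(part t1 [-])
[3] deliver 1→0 → ∅
[4] deliver 0→2 → N2(part t1 [-])
[5] deliver 2→0 → N0(coor t1 [w])
[6] deliver 0→1 → N1(part t1 [w])
[7] deliver 0→2 → N2(part t1 [w])
[8] timeout(0) → N0(coor t2 [w])
[9] deliver 0→1 → N1(part t2 [w])
[10] deliver 1→0 → ∅
[11] deliver 0→2 → N2(part t2 [w])
[12] deliver 0→2 → ∅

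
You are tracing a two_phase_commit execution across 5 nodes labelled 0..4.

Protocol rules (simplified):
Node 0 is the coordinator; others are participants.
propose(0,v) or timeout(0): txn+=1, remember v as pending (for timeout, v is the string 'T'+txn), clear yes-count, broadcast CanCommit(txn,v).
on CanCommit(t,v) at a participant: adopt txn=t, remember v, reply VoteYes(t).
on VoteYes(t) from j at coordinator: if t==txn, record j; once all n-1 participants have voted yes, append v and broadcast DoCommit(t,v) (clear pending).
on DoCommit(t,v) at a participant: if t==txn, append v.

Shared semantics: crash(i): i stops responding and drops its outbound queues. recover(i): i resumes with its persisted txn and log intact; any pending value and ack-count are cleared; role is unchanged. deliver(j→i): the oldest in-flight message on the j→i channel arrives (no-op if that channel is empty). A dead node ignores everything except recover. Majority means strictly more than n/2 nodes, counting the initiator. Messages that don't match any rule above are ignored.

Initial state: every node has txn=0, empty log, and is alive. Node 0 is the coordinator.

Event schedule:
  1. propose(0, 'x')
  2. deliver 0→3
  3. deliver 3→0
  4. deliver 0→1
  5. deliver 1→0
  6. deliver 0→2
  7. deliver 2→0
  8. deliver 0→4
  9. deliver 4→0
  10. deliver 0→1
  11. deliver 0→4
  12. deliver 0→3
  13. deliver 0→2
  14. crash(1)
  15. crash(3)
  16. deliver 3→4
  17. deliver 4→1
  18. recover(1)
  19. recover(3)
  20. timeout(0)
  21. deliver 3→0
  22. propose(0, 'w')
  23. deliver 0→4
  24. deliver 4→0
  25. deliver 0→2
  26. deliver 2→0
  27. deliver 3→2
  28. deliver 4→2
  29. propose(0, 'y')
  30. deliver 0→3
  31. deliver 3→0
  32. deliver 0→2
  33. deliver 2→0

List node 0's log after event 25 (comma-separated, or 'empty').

e1 propose(0,'x'): 0[coor,t=1,-]
e2 deliver 0→3: 3[part,t=1,-]
e3 deliver 3→0: ·
e4 deliver 0→1: 1[part,t=1,-]
e5 deliver 1→0: ·
e6 deliver 0→2: 2[part,t=1,-]
e7 deliver 2→0: ·
e8 deliver 0→4: 4[part,t=1,-]
e9 deliver 4→0: 0[coor,t=1,x]
e10 deliver 0→1: 1[part,t=1,x]
e11 deliver 0→4: 4[part,t=1,x]
e12 deliver 0→3: 3[part,t=1,x]
e13 deliver 0→2: 2[part,t=1,x]
e14 crash(1): 1[✗part,t=1,x]
e15 crash(3): 3[✗part,t=1,x]
e16 deliver 3→4: ·
e17 deliver 4→1: ·
e18 recover(1): 1[part,t=1,x]
e19 recover(3): 3[part,t=1,x]
e20 timeout(0): 0[coor,t=2,x]
e21 deliver 3→0: ·
e22 propose(0,'w'): 0[coor,t=3,x]
e23 deliver 0→4: 4[part,t=2,x]
e24 deliver 4→0: ·
e25 deliver 0→2: 2[part,t=2,x]

x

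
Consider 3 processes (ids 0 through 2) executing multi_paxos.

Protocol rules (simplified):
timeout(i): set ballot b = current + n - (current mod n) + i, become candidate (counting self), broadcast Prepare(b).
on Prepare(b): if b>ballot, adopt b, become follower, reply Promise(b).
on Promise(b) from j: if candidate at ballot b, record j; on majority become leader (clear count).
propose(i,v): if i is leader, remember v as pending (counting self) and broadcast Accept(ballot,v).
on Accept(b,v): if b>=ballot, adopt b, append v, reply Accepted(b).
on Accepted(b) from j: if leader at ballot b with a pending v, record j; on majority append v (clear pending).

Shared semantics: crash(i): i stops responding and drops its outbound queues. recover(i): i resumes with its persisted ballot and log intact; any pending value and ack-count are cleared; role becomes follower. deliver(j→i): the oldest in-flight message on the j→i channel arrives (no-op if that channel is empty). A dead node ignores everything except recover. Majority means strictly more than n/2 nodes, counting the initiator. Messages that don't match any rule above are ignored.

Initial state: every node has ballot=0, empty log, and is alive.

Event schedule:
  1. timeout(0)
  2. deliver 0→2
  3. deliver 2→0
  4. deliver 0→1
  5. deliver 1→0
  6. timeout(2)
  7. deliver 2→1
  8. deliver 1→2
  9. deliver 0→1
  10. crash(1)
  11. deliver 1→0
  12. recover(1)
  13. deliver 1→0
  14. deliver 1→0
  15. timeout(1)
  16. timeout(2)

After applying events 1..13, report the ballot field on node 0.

3

e1 timeout(0): 0[cand,b=3,-]
e2 deliver 0→2: 2[foll,b=3,-]
e3 deliver 2→0: 0[lead,b=3,-]
e4 deliver 0→1: 1[foll,b=3,-]
e5 deliver 1→0: ·
e6 timeout(2): 2[cand,b=8,-]
e7 deliver 2→1: 1[foll,b=8,-]
e8 deliver 1→2: 2[lead,b=8,-]
e9 deliver 0→1: ·
e10 crash(1): 1[✗foll,b=8,-]
e11 deliver 1→0: ·
e12 recover(1): 1[foll,b=8,-]
e13 deliver 1→0: ·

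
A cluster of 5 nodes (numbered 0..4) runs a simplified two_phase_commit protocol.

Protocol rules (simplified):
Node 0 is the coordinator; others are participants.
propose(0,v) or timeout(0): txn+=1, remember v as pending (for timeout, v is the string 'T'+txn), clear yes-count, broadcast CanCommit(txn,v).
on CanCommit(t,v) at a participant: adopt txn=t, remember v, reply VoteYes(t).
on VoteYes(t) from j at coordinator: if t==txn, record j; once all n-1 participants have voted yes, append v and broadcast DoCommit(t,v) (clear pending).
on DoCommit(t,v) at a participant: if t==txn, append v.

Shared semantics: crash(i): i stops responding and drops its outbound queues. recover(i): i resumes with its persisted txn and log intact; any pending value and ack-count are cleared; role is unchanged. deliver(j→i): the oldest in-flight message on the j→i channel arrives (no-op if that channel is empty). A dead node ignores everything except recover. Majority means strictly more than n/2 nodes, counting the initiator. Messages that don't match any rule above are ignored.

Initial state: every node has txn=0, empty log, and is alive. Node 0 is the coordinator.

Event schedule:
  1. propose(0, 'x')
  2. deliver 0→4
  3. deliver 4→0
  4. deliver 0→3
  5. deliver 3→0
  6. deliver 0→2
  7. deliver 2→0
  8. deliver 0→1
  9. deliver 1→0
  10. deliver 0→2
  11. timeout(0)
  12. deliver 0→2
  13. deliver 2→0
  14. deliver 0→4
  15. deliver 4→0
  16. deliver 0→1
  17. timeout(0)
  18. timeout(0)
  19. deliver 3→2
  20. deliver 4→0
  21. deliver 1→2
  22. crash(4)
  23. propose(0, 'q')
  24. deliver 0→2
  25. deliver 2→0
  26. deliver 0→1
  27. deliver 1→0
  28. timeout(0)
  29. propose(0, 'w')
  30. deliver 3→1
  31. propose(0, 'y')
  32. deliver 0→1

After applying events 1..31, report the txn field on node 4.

1

after 1 — propose(0,'x'): n0:coor/t1/[-]
after 2 — deliver 0→4: n4:part/t1/[-]
after 3 — deliver 4→0: ·
after 4 — deliver 0→3: n3:part/t1/[-]
after 5 — deliver 3→0: ·
after 6 — deliver 0→2: n2:part/t1/[-]
after 7 — deliver 2→0: ·
after 8 — deliver 0→1: n1:part/t1/[-]
after 9 — deliver 1→0: n0:coor/t1/[x]
after 10 — deliver 0→2: n2:part/t1/[x]
after 11 — timeout(0): n0:coor/t2/[x]
after 12 — deliver 0→2: n2:part/t2/[x]
after 13 — deliver 2→0: ·
after 14 — deliver 0→4: n4:part/t1/[x]
after 15 — deliver 4→0: ·
after 16 — deliver 0→1: n1:part/t1/[x]
after 17 — timeout(0): n0:coor/t3/[x]
after 18 — timeout(0): n0:coor/t4/[x]
after 19 — deliver 3→2: ·
after 20 — deliver 4→0: ·
after 21 — deliver 1→2: ·
after 22 — crash(4): n4:✗part/t1/[x]
after 23 — propose(0,'q'): n0:coor/t5/[x]
after 24 — deliver 0→2: n2:part/t3/[x]
after 25 — deliver 2→0: ·
after 26 — deliver 0→1: n1:part/t2/[x]
after 27 — deliver 1→0: ·
after 28 — timeout(0): n0:coor/t6/[x]
after 29 — propose(0,'w'): n0:coor/t7/[x]
after 30 — deliver 3→1: ·
after 31 — propose(0,'y'): n0:coor/t8/[x]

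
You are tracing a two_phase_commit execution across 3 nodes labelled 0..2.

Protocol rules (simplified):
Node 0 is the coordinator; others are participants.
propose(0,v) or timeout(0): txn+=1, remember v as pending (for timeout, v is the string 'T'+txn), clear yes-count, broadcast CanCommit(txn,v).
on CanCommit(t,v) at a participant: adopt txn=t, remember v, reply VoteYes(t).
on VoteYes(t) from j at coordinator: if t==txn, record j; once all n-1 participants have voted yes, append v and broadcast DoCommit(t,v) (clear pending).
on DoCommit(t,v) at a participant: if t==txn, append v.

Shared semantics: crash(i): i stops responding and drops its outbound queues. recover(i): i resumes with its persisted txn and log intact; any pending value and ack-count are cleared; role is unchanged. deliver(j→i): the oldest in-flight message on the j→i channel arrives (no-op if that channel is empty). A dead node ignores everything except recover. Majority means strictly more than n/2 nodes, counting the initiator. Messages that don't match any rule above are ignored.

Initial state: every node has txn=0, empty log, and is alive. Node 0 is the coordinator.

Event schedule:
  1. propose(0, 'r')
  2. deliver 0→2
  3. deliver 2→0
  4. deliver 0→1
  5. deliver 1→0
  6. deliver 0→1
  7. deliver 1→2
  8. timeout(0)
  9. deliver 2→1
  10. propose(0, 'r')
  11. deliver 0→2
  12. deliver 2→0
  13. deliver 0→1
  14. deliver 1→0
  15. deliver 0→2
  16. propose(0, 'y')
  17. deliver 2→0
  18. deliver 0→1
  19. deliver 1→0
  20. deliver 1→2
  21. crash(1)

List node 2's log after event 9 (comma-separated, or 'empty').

empty

e1 propose(0,'r'): 0[coor,t=1,-]
e2 deliver 0→2: 2[part,t=1,-]
e3 deliver 2→0: ·
e4 deliver 0→1: 1[part,t=1,-]
e5 deliver 1→0: 0[coor,t=1,r]
e6 deliver 0→1: 1[part,t=1,r]
e7 deliver 1→2: ·
e8 timeout(0): 0[coor,t=2,r]
e9 deliver 2→1: ·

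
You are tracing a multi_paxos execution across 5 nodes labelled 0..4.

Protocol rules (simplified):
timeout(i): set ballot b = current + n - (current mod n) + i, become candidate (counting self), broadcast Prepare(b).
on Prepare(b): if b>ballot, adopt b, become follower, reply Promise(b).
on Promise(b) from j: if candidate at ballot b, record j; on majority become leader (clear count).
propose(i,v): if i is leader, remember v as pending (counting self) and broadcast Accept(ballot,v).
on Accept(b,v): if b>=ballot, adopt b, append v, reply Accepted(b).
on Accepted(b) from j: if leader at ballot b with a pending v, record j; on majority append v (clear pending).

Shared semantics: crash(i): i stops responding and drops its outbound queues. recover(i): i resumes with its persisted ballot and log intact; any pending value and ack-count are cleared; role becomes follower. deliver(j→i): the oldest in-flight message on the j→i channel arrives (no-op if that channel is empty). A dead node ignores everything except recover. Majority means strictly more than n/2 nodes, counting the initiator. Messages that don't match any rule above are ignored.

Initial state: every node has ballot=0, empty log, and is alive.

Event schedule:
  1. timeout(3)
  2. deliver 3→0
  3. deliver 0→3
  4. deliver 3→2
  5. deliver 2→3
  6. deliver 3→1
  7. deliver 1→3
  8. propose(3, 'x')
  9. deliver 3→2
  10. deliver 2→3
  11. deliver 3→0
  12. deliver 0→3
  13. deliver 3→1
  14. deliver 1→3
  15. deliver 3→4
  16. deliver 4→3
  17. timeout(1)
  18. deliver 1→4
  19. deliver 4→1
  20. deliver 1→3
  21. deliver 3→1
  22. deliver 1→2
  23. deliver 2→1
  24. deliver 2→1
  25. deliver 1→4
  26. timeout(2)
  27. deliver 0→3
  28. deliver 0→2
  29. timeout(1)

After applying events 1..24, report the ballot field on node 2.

1. timeout(3):  <3:cand b8 ->
2. deliver 3→0:  <0:foll b8 ->
3. deliver 0→3:  nop
4. deliver 3→2:  <2:foll b8 ->
5. deliver 2→3:  <3:lead b8 ->
6. deliver 3→1:  <1:foll b8 ->
7. deliver 1→3:  nop
8. propose(3,'x'):  nop
9. deliver 3→2:  <2:foll b8 x>
10. deliver 2→3:  nop
11. deliver 3→0:  <0:foll b8 x>
12. deliver 0→3:  <3:lead b8 x>
13. deliver 3→1:  <1:foll b8 x>
14. deliver 1→3:  nop
15. deliver 3→4:  <4:foll b8 ->
16. deliver 4→3:  nop
17. timeout(1):  <1:cand b11 x>
18. deliver 1→4:  <4:foll b11 ->
19. deliver 4→1:  nop
20. deliver 1→3:  <3:foll b11 x>
21. deliver 3→1:  <1:lead b11 x>
22. deliver 1→2:  <2:foll b11 x>
23. deliver 2→1:  nop
24. deliver 2→1:  nop

11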